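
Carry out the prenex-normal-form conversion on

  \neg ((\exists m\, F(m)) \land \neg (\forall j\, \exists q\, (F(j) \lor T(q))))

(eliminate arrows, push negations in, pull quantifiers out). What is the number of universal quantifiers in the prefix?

Push ¬ through the quantifiers and connectives to reach negation normal form:
  (\forall m\, \neg F(m)) \lor (\forall j\, \exists q\, (F(j) \lor T(q)))
Pull the quantifiers to the front (each side's bound variable is not free in the other side):
  \forall m\, \forall j\, \exists q\, (\neg F(m) \lor F(j) \lor T(q))
The prefix is \forall m \forall j \exists q: 2 universal, 1 existential.

2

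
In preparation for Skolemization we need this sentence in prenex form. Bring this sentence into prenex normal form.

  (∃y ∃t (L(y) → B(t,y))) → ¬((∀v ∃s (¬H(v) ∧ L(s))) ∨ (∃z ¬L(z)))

∀y ∀t ∃v ∀s ∀z (L(y) ∧ ¬B(t,y) ∨ (H(v) ∨ ¬L(s)) ∧ L(z))

First replace A → B with ¬A ∨ B.
  ¬(∃y ∃t (¬L(y) ∨ B(t,y))) ∨ ¬((∀v ∃s (¬H(v) ∧ L(s))) ∨ (∃z ¬L(z)))
Move each ¬ inward, flipping quantifiers it crosses:
  (∀y ∀t (L(y) ∧ ¬B(t,y))) ∨ (∃v ∀s (H(v) ∨ ¬L(s))) ∧ (∀z L(z))
All bound variables are already distinct, so no renaming is needed.
Pull the quantifiers to the front (each side's bound variable is not free in the other side):
  ∀y ∀t ∃v ∀s ∀z (L(y) ∧ ¬B(t,y) ∨ (H(v) ∨ ¬L(s)) ∧ L(z))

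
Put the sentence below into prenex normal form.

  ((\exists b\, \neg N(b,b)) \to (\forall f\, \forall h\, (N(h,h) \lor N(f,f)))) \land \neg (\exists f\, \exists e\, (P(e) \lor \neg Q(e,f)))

Eliminate → and ↔ using ¬ and ∨.
  (\neg (\exists b\, \neg N(b,b)) \lor (\forall f\, \forall h\, (N(h,h) \lor N(f,f)))) \land \neg (\exists f\, \exists e\, (P(e) \lor \neg Q(e,f)))
Push ¬ through the quantifiers and connectives to reach negation normal form:
  ((\forall b\, N(b,b)) \lor (\forall f\, \forall h\, (N(h,h) \lor N(f,f)))) \land (\forall f\, \forall e\, (\neg P(e) \land Q(e,f)))
Give each quantifier a distinct variable: f↦a.
  ((\forall b\, N(b,b)) \lor (\forall f\, \forall h\, (N(h,h) \lor N(f,f)))) \land (\forall a\, \forall e\, (\neg P(e) \land Q(e,a)))
Finally move all quantifiers to the prefix:
  \forall b\, \forall f\, \forall h\, \forall a\, \forall e\, ((N(b,b) \lor N(h,h) \lor N(f,f)) \land \neg P(e) \land Q(e,a))

\forall b\, \forall f\, \forall h\, \forall a\, \forall e\, ((N(b,b) \lor N(h,h) \lor N(f,f)) \land \neg P(e) \land Q(e,a))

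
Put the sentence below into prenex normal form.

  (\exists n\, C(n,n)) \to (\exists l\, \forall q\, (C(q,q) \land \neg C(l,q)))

Eliminate → and ↔ using ¬ and ∨.
  \neg (\exists n\, C(n,n)) \lor (\exists l\, \forall q\, (C(q,q) \land \neg C(l,q)))
Drive negations inward (¬∀x A ≡ ∃x ¬A, ¬∃x A ≡ ∀x ¬A, De Morgan for ∧/∨):
  (\forall n\, \neg C(n,n)) \lor (\exists l\, \forall q\, (C(q,q) \land \neg C(l,q)))
Finally move all quantifiers to the prefix:
  \forall n\, \exists l\, \forall q\, (\neg C(n,n) \lor C(q,q) \land \neg C(l,q))

\forall n\, \exists l\, \forall q\, (\neg C(n,n) \lor C(q,q) \land \neg C(l,q))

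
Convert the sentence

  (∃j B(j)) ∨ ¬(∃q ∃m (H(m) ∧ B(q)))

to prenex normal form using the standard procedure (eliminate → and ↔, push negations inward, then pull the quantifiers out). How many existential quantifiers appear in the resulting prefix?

1

Push ¬ through the quantifiers and connectives to reach negation normal form:
  (∃j B(j)) ∨ (∀q ∀m (¬H(m) ∨ ¬B(q)))
Finally move all quantifiers to the prefix:
  ∃j ∀q ∀m (B(j) ∨ ¬H(m) ∨ ¬B(q))
The prefix is ∃j ∀q ∀m: 2 universal, 1 existential.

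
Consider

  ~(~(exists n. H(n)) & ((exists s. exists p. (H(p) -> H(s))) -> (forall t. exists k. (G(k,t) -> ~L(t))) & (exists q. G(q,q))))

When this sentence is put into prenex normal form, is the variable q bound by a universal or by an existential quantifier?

First replace A → B with ¬A ∨ B.
  ~(~(exists n. H(n)) & (~(exists s. exists p. (~H(p) | H(s))) | (forall t. exists k. (~G(k,t) | ~L(t))) & (exists q. G(q,q))))
Push ¬ through the quantifiers and connectives to reach negation normal form:
  (exists n. H(n)) | (exists s. exists p. (~H(p) | H(s))) & ((exists t. forall k. (G(k,t) & L(t))) | (forall q. ~G(q,q)))
Finally move all quantifiers to the prefix:
  exists n. exists s. exists p. exists t. forall k. forall q. (H(n) | (~H(p) | H(s)) & (G(k,t) & L(t) | ~G(q,q)))
The quantifier exists q sits under an odd number of negations (counting the antecedent side of each →), so it flips to forall q.

universal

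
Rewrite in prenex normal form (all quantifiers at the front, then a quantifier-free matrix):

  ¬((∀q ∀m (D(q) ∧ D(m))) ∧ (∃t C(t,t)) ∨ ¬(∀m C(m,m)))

∃q ∃m ∀t ∀r ((¬D(q) ∨ ¬D(m) ∨ ¬C(t,t)) ∧ C(r,r))

Push ¬ through the quantifiers and connectives to reach negation normal form:
  ((∃q ∃m (¬D(q) ∨ ¬D(m))) ∨ (∀t ¬C(t,t))) ∧ (∀m C(m,m))
Rename bound variables to avoid capture: m↦r.
  ((∃q ∃m (¬D(q) ∨ ¬D(m))) ∨ (∀t ¬C(t,t))) ∧ (∀r C(r,r))
Pull the quantifiers to the front (each side's bound variable is not free in the other side):
  ∃q ∃m ∀t ∀r ((¬D(q) ∨ ¬D(m) ∨ ¬C(t,t)) ∧ C(r,r))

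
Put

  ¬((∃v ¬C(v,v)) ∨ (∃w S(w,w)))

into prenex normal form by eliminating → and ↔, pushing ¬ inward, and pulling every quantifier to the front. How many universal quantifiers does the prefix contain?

2

Drive negations inward (¬∀x A ≡ ∃x ¬A, ¬∃x A ≡ ∀x ¬A, De Morgan for ∧/∨):
  (∀v C(v,v)) ∧ (∀w ¬S(w,w))
Finally move all quantifiers to the prefix:
  ∀v ∀w (C(v,v) ∧ ¬S(w,w))
The prefix is ∀v ∀w: 2 universal, 0 existential.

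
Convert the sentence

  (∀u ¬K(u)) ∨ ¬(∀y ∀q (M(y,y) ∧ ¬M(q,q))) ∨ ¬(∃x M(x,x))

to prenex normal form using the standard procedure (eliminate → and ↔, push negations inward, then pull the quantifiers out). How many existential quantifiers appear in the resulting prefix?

2

Drive negations inward (¬∀x A ≡ ∃x ¬A, ¬∃x A ≡ ∀x ¬A, De Morgan for ∧/∨):
  (∀u ¬K(u)) ∨ (∃y ∃q (¬M(y,y) ∨ M(q,q))) ∨ (∀x ¬M(x,x))
All bound variables are already distinct, so no renaming is needed.
Pull the quantifiers to the front (each side's bound variable is not free in the other side):
  ∀u ∃y ∃q ∀x (¬K(u) ∨ ¬M(y,y) ∨ M(q,q) ∨ ¬M(x,x))
The prefix is ∀u ∃y ∃q ∀x: 2 universal, 2 existential.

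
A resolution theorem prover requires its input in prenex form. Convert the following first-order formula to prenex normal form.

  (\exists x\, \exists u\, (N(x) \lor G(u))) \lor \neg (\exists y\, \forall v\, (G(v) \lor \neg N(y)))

\exists x\, \exists u\, \forall y\, \exists v\, (N(x) \lor G(u) \lor \neg G(v) \land N(y))

Drive negations inward (¬∀x A ≡ ∃x ¬A, ¬∃x A ≡ ∀x ¬A, De Morgan for ∧/∨):
  (\exists x\, \exists u\, (N(x) \lor G(u))) \lor (\forall y\, \exists v\, (\neg G(v) \land N(y)))
All bound variables are already distinct, so no renaming is needed.
Extract every quantifier outward, since the variables are now distinct and don't occur free across branches:
  \exists x\, \exists u\, \forall y\, \exists v\, (N(x) \lor G(u) \lor \neg G(v) \land N(y))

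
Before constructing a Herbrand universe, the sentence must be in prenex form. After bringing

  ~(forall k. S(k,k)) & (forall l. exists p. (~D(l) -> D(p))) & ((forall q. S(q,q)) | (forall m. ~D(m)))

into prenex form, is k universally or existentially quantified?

Eliminate → and ↔ using ¬ and ∨.
  ~(forall k. S(k,k)) & (forall l. exists p. (~~D(l) | D(p))) & ((forall q. S(q,q)) | (forall m. ~D(m)))
Move each ¬ inward, flipping quantifiers it crosses:
  (exists k. ~S(k,k)) & (forall l. exists p. (D(l) | D(p))) & ((forall q. S(q,q)) | (forall m. ~D(m)))
All bound variables are already distinct, so no renaming is needed.
Extract every quantifier outward, since the variables are now distinct and don't occur free across branches:
  exists k. forall l. exists p. forall q. forall m. (~S(k,k) & (D(l) | D(p)) & (S(q,q) | ~D(m)))
The quantifier forall k sits under an odd number of negations (counting the antecedent side of each →), so it flips to exists k.

existential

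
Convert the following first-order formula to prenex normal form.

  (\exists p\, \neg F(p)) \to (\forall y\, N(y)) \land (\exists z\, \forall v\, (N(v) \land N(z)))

Eliminate → and ↔ using ¬ and ∨.
  \neg (\exists p\, \neg F(p)) \lor (\forall y\, N(y)) \land (\exists z\, \forall v\, (N(v) \land N(z)))
Move each ¬ inward, flipping quantifiers it crosses:
  (\forall p\, F(p)) \lor (\forall y\, N(y)) \land (\exists z\, \forall v\, (N(v) \land N(z)))
All bound variables are already distinct, so no renaming is needed.
Pull the quantifiers to the front (each side's bound variable is not free in the other side):
  \forall p\, \forall y\, \exists z\, \forall v\, (F(p) \lor N(y) \land N(v) \land N(z))

\forall p\, \forall y\, \exists z\, \forall v\, (F(p) \lor N(y) \land N(v) \land N(z))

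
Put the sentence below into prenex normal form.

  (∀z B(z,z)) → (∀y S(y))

∃z ∀y (¬B(z,z) ∨ S(y))

Rewrite implications/biconditionals: A → B as ¬A ∨ B.
  ¬(∀z B(z,z)) ∨ (∀y S(y))
Drive negations inward (¬∀x A ≡ ∃x ¬A, ¬∃x A ≡ ∀x ¬A, De Morgan for ∧/∨):
  (∃z ¬B(z,z)) ∨ (∀y S(y))
Finally move all quantifiers to the prefix:
  ∃z ∀y (¬B(z,z) ∨ S(y))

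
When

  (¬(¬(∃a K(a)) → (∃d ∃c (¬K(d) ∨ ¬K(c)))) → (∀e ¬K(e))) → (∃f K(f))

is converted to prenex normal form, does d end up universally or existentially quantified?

universal

Eliminate → and ↔ using ¬ and ∨.
  ¬(¬¬(¬¬(∃a K(a)) ∨ (∃d ∃c (¬K(d) ∨ ¬K(c)))) ∨ (∀e ¬K(e))) ∨ (∃f K(f))
Move each ¬ inward, flipping quantifiers it crosses:
  (∀a ¬K(a)) ∧ (∀d ∀c (K(d) ∧ K(c))) ∧ (∃e K(e)) ∨ (∃f K(f))
All bound variables are already distinct, so no renaming is needed.
Pull the quantifiers to the front (each side's bound variable is not free in the other side):
  ∀a ∀d ∀c ∃e ∃f (¬K(a) ∧ K(d) ∧ K(c) ∧ K(e) ∨ K(f))
The quantifier ∃d sits under an odd number of negations (counting the antecedent side of each →), so it flips to ∀d.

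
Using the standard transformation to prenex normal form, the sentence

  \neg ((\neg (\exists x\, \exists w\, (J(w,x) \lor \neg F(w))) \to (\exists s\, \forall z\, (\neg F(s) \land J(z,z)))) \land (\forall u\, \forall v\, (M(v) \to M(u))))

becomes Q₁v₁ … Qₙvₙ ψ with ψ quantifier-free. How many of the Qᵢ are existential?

Rewrite implications/biconditionals: A → B as ¬A ∨ B.
  \neg ((\neg \neg (\exists x\, \exists w\, (J(w,x) \lor \neg F(w))) \lor (\exists s\, \forall z\, (\neg F(s) \land J(z,z)))) \land (\forall u\, \forall v\, (\neg M(v) \lor M(u))))
Drive negations inward (¬∀x A ≡ ∃x ¬A, ¬∃x A ≡ ∀x ¬A, De Morgan for ∧/∨):
  (\forall x\, \forall w\, (\neg J(w,x) \land F(w))) \land (\forall s\, \exists z\, (F(s) \lor \neg J(z,z))) \lor (\exists u\, \exists v\, (M(v) \land \neg M(u)))
Extract every quantifier outward, since the variables are now distinct and don't occur free across branches:
  \forall x\, \forall w\, \forall s\, \exists z\, \exists u\, \exists v\, (\neg J(w,x) \land F(w) \land (F(s) \lor \neg J(z,z)) \lor M(v) \land \neg M(u))
The prefix is \forall x \forall w \forall s \exists z \exists u \exists v: 3 universal, 3 existential.

3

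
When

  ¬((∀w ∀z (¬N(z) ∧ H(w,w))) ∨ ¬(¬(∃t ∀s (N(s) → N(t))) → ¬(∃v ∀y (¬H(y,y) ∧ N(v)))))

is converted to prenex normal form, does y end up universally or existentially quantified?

existential

Rewrite implications/biconditionals: A → B as ¬A ∨ B.
  ¬((∀w ∀z (¬N(z) ∧ H(w,w))) ∨ ¬(¬¬(∃t ∀s (¬N(s) ∨ N(t))) ∨ ¬(∃v ∀y (¬H(y,y) ∧ N(v)))))
Push ¬ through the quantifiers and connectives to reach negation normal form:
  (∃w ∃z (N(z) ∨ ¬H(w,w))) ∧ ((∃t ∀s (¬N(s) ∨ N(t))) ∨ (∀v ∃y (H(y,y) ∨ ¬N(v))))
All bound variables are already distinct, so no renaming is needed.
Finally move all quantifiers to the prefix:
  ∃w ∃z ∃t ∀s ∀v ∃y ((N(z) ∨ ¬H(w,w)) ∧ (¬N(s) ∨ N(t) ∨ H(y,y) ∨ ¬N(v)))
The quantifier ∀y sits under an odd number of negations (counting the antecedent side of each →), so it flips to ∃y.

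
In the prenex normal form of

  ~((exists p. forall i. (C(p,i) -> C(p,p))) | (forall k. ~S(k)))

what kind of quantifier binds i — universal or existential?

existential

First replace A → B with ¬A ∨ B.
  ~((exists p. forall i. (~C(p,i) | C(p,p))) | (forall k. ~S(k)))
Push ¬ through the quantifiers and connectives to reach negation normal form:
  (forall p. exists i. (C(p,i) & ~C(p,p))) & (exists k. S(k))
All bound variables are already distinct, so no renaming is needed.
Finally move all quantifiers to the prefix:
  forall p. exists i. exists k. (C(p,i) & ~C(p,p) & S(k))
The quantifier forall i sits under an odd number of negations (counting the antecedent side of each →), so it flips to exists i.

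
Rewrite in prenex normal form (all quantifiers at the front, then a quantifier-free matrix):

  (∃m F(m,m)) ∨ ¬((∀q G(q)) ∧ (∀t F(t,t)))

Move each ¬ inward, flipping quantifiers it crosses:
  (∃m F(m,m)) ∨ (∃q ¬G(q)) ∨ (∃t ¬F(t,t))
All bound variables are already distinct, so no renaming is needed.
Finally move all quantifiers to the prefix:
  ∃m ∃q ∃t (F(m,m) ∨ ¬G(q) ∨ ¬F(t,t))

∃m ∃q ∃t (F(m,m) ∨ ¬G(q) ∨ ¬F(t,t))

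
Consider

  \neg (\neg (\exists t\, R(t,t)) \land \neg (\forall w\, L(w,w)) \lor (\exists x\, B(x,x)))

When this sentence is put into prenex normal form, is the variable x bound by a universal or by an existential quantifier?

universal

Drive negations inward (¬∀x A ≡ ∃x ¬A, ¬∃x A ≡ ∀x ¬A, De Morgan for ∧/∨):
  ((\exists t\, R(t,t)) \lor (\forall w\, L(w,w))) \land (\forall x\, \neg B(x,x))
Extract every quantifier outward, since the variables are now distinct and don't occur free across branches:
  \exists t\, \forall w\, \forall x\, ((R(t,t) \lor L(w,w)) \land \neg B(x,x))
The quantifier \exists x sits under an odd number of negations, so it flips to \forall x.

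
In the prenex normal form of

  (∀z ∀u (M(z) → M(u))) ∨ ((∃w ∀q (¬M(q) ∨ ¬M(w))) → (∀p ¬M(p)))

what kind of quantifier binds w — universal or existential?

universal

First replace A → B with ¬A ∨ B.
  (∀z ∀u (¬M(z) ∨ M(u))) ∨ ¬(∃w ∀q (¬M(q) ∨ ¬M(w))) ∨ (∀p ¬M(p))
Drive negations inward (¬∀x A ≡ ∃x ¬A, ¬∃x A ≡ ∀x ¬A, De Morgan for ∧/∨):
  (∀z ∀u (¬M(z) ∨ M(u))) ∨ (∀w ∃q (M(q) ∧ M(w))) ∨ (∀p ¬M(p))
All bound variables are already distinct, so no renaming is needed.
Finally move all quantifiers to the prefix:
  ∀z ∀u ∀w ∃q ∀p (¬M(z) ∨ M(u) ∨ M(q) ∧ M(w) ∨ ¬M(p))
The quantifier ∃w sits under an odd number of negations (counting the antecedent side of each →), so it flips to ∀w.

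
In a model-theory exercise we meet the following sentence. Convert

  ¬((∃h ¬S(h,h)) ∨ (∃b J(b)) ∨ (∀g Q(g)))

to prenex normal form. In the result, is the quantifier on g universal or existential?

Move each ¬ inward, flipping quantifiers it crosses:
  (∀h S(h,h)) ∧ (∀b ¬J(b)) ∧ (∃g ¬Q(g))
All bound variables are already distinct, so no renaming is needed.
Extract every quantifier outward, since the variables are now distinct and don't occur free across branches:
  ∀h ∀b ∃g (S(h,h) ∧ ¬J(b) ∧ ¬Q(g))
The quantifier ∀g sits under an odd number of negations, so it flips to ∃g.

existential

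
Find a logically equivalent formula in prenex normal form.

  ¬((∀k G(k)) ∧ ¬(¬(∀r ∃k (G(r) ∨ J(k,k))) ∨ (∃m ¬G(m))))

Drive negations inward (¬∀x A ≡ ∃x ¬A, ¬∃x A ≡ ∀x ¬A, De Morgan for ∧/∨):
  (∃k ¬G(k)) ∨ (∃r ∀k (¬G(r) ∧ ¬J(k,k))) ∨ (∃m ¬G(m))
Rename bound variables to avoid capture: k↦p.
  (∃k ¬G(k)) ∨ (∃r ∀p (¬G(r) ∧ ¬J(p,p))) ∨ (∃m ¬G(m))
Finally move all quantifiers to the prefix:
  ∃k ∃r ∀p ∃m (¬G(k) ∨ ¬G(r) ∧ ¬J(p,p) ∨ ¬G(m))

∃k ∃r ∀p ∃m (¬G(k) ∨ ¬G(r) ∧ ¬J(p,p) ∨ ¬G(m))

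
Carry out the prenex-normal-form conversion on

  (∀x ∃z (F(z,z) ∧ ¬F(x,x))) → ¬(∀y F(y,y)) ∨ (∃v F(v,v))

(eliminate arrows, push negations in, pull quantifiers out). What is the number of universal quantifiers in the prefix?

1

Eliminate → and ↔ using ¬ and ∨.
  ¬(∀x ∃z (F(z,z) ∧ ¬F(x,x))) ∨ ¬(∀y F(y,y)) ∨ (∃v F(v,v))
Drive negations inward (¬∀x A ≡ ∃x ¬A, ¬∃x A ≡ ∀x ¬A, De Morgan for ∧/∨):
  (∃x ∀z (¬F(z,z) ∨ F(x,x))) ∨ (∃y ¬F(y,y)) ∨ (∃v F(v,v))
Pull the quantifiers to the front (each side's bound variable is not free in the other side):
  ∃x ∀z ∃y ∃v (¬F(z,z) ∨ F(x,x) ∨ ¬F(y,y) ∨ F(v,v))
The prefix is ∃x ∀z ∃y ∃v: 1 universal, 3 existential.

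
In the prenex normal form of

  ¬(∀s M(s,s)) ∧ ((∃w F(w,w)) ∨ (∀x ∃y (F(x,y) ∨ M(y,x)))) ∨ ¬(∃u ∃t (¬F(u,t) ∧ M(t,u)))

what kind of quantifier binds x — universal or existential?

universal

Drive negations inward (¬∀x A ≡ ∃x ¬A, ¬∃x A ≡ ∀x ¬A, De Morgan for ∧/∨):
  (∃s ¬M(s,s)) ∧ ((∃w F(w,w)) ∨ (∀x ∃y (F(x,y) ∨ M(y,x)))) ∨ (∀u ∀t (F(u,t) ∨ ¬M(t,u)))
All bound variables are already distinct, so no renaming is needed.
Finally move all quantifiers to the prefix:
  ∃s ∃w ∀x ∃y ∀u ∀t (¬M(s,s) ∧ (F(w,w) ∨ F(x,y) ∨ M(y,x)) ∨ F(u,t) ∨ ¬M(t,u))
The quantifier ∀x sits under an even number of negations, so it remains universal.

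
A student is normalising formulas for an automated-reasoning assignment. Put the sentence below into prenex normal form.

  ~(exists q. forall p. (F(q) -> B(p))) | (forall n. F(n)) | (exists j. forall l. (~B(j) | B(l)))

First replace A → B with ¬A ∨ B.
  ~(exists q. forall p. (~F(q) | B(p))) | (forall n. F(n)) | (exists j. forall l. (~B(j) | B(l)))
Move each ¬ inward, flipping quantifiers it crosses:
  (forall q. exists p. (F(q) & ~B(p))) | (forall n. F(n)) | (exists j. forall l. (~B(j) | B(l)))
Finally move all quantifiers to the prefix:
  forall q. exists p. forall n. exists j. forall l. (F(q) & ~B(p) | F(n) | ~B(j) | B(l))

forall q. exists p. forall n. exists j. forall l. (F(q) & ~B(p) | F(n) | ~B(j) | B(l))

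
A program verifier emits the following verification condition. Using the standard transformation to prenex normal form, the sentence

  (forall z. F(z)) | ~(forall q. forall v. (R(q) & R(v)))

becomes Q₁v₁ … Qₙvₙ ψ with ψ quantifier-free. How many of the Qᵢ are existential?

2

Move each ¬ inward, flipping quantifiers it crosses:
  (forall z. F(z)) | (exists q. exists v. (~R(q) | ~R(v)))
All bound variables are already distinct, so no renaming is needed.
Pull the quantifiers to the front (each side's bound variable is not free in the other side):
  forall z. exists q. exists v. (F(z) | ~R(q) | ~R(v))
The prefix is forall z exists q exists v: 1 universal, 2 existential.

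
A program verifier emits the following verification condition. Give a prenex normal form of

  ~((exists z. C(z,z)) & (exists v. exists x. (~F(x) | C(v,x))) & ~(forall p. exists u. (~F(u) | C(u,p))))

Push ¬ through the quantifiers and connectives to reach negation normal form:
  (forall z. ~C(z,z)) | (forall v. forall x. (F(x) & ~C(v,x))) | (forall p. exists u. (~F(u) | C(u,p)))
All bound variables are already distinct, so no renaming is needed.
Finally move all quantifiers to the prefix:
  forall z. forall v. forall x. forall p. exists u. (~C(z,z) | F(x) & ~C(v,x) | ~F(u) | C(u,p))

forall z. forall v. forall x. forall p. exists u. (~C(z,z) | F(x) & ~C(v,x) | ~F(u) | C(u,p))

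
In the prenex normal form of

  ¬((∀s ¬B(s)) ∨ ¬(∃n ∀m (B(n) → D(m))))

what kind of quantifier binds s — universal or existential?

existential

First replace A → B with ¬A ∨ B.
  ¬((∀s ¬B(s)) ∨ ¬(∃n ∀m (¬B(n) ∨ D(m))))
Drive negations inward (¬∀x A ≡ ∃x ¬A, ¬∃x A ≡ ∀x ¬A, De Morgan for ∧/∨):
  (∃s B(s)) ∧ (∃n ∀m (¬B(n) ∨ D(m)))
Extract every quantifier outward, since the variables are now distinct and don't occur free across branches:
  ∃s ∃n ∀m (B(s) ∧ (¬B(n) ∨ D(m)))
The quantifier ∀s sits under an odd number of negations (counting the antecedent side of each →), so it flips to ∃s.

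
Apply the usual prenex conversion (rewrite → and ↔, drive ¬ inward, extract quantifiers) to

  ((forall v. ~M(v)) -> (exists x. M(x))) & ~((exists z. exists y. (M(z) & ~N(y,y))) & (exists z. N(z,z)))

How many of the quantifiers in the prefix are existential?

2

Eliminate → and ↔ using ¬ and ∨.
  (~(forall v. ~M(v)) | (exists x. M(x))) & ~((exists z. exists y. (M(z) & ~N(y,y))) & (exists z. N(z,z)))
Push ¬ through the quantifiers and connectives to reach negation normal form:
  ((exists v. M(v)) | (exists x. M(x))) & ((forall z. forall y. (~M(z) | N(y,y))) | (forall z. ~N(z,z)))
Standardize variables apart so no two quantifiers bind the same name: z↦z1.
  ((exists v. M(v)) | (exists x. M(x))) & ((forall z. forall y. (~M(z) | N(y,y))) | (forall z1. ~N(z1,z1)))
Extract every quantifier outward, since the variables are now distinct and don't occur free across branches:
  exists v. exists x. forall z. forall y. forall z1. ((M(v) | M(x)) & (~M(z) | N(y,y) | ~N(z1,z1)))
The prefix is exists v exists x forall z forall y forall z1: 3 universal, 2 existential.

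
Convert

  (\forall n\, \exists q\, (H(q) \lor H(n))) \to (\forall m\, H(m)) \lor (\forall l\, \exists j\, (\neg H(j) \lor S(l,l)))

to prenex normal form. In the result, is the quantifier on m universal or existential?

universal

First replace A → B with ¬A ∨ B.
  \neg (\forall n\, \exists q\, (H(q) \lor H(n))) \lor (\forall m\, H(m)) \lor (\forall l\, \exists j\, (\neg H(j) \lor S(l,l)))
Push ¬ through the quantifiers and connectives to reach negation normal form:
  (\exists n\, \forall q\, (\neg H(q) \land \neg H(n))) \lor (\forall m\, H(m)) \lor (\forall l\, \exists j\, (\neg H(j) \lor S(l,l)))
All bound variables are already distinct, so no renaming is needed.
Pull the quantifiers to the front (each side's bound variable is not free in the other side):
  \exists n\, \forall q\, \forall m\, \forall l\, \exists j\, (\neg H(q) \land \neg H(n) \lor H(m) \lor \neg H(j) \lor S(l,l))
The quantifier \forall m sits under an even number of negations (counting the antecedent side of each →), so it remains universal.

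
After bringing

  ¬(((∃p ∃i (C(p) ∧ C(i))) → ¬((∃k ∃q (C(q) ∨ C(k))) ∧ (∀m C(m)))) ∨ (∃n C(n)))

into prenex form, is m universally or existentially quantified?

Eliminate → and ↔ using ¬ and ∨.
  ¬(¬(∃p ∃i (C(p) ∧ C(i))) ∨ ¬((∃k ∃q (C(q) ∨ C(k))) ∧ (∀m C(m))) ∨ (∃n C(n)))
Push ¬ through the quantifiers and connectives to reach negation normal form:
  (∃p ∃i (C(p) ∧ C(i))) ∧ (∃k ∃q (C(q) ∨ C(k))) ∧ (∀m C(m)) ∧ (∀n ¬C(n))
Pull the quantifiers to the front (each side's bound variable is not free in the other side):
  ∃p ∃i ∃k ∃q ∀m ∀n (C(p) ∧ C(i) ∧ (C(q) ∨ C(k)) ∧ C(m) ∧ ¬C(n))
The quantifier ∀m sits under an even number of negations (counting the antecedent side of each →), so it remains universal.

universal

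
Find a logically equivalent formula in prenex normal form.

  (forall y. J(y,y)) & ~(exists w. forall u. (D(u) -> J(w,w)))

forall y. forall w. exists u. (J(y,y) & D(u) & ~J(w,w))

Rewrite implications/biconditionals: A → B as ¬A ∨ B.
  (forall y. J(y,y)) & ~(exists w. forall u. (~D(u) | J(w,w)))
Drive negations inward (¬∀x A ≡ ∃x ¬A, ¬∃x A ≡ ∀x ¬A, De Morgan for ∧/∨):
  (forall y. J(y,y)) & (forall w. exists u. (D(u) & ~J(w,w)))
All bound variables are already distinct, so no renaming is needed.
Finally move all quantifiers to the prefix:
  forall y. forall w. exists u. (J(y,y) & D(u) & ~J(w,w))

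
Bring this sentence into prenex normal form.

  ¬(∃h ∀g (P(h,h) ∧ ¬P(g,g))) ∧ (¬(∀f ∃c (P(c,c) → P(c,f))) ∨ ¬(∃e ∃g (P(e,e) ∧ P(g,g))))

First replace A → B with ¬A ∨ B.
  ¬(∃h ∀g (P(h,h) ∧ ¬P(g,g))) ∧ (¬(∀f ∃c (¬P(c,c) ∨ P(c,f))) ∨ ¬(∃e ∃g (P(e,e) ∧ P(g,g))))
Push ¬ through the quantifiers and connectives to reach negation normal form:
  (∀h ∃g (¬P(h,h) ∨ P(g,g))) ∧ ((∃f ∀c (P(c,c) ∧ ¬P(c,f))) ∨ (∀e ∀g (¬P(e,e) ∨ ¬P(g,g))))
Standardize variables apart so no two quantifiers bind the same name: g↦w.
  (∀h ∃g (¬P(h,h) ∨ P(g,g))) ∧ ((∃f ∀c (P(c,c) ∧ ¬P(c,f))) ∨ (∀e ∀w (¬P(e,e) ∨ ¬P(w,w))))
Pull the quantifiers to the front (each side's bound variable is not free in the other side):
  ∀h ∃g ∃f ∀c ∀e ∀w ((¬P(h,h) ∨ P(g,g)) ∧ (P(c,c) ∧ ¬P(c,f) ∨ ¬P(e,e) ∨ ¬P(w,w)))

∀h ∃g ∃f ∀c ∀e ∀w ((¬P(h,h) ∨ P(g,g)) ∧ (P(c,c) ∧ ¬P(c,f) ∨ ¬P(e,e) ∨ ¬P(w,w)))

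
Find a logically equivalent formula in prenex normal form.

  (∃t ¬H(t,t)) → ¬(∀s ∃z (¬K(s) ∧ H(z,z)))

∀t ∃s ∀z (H(t,t) ∨ K(s) ∨ ¬H(z,z))

Eliminate → and ↔ using ¬ and ∨.
  ¬(∃t ¬H(t,t)) ∨ ¬(∀s ∃z (¬K(s) ∧ H(z,z)))
Push ¬ through the quantifiers and connectives to reach negation normal form:
  (∀t H(t,t)) ∨ (∃s ∀z (K(s) ∨ ¬H(z,z)))
All bound variables are already distinct, so no renaming is needed.
Finally move all quantifiers to the prefix:
  ∀t ∃s ∀z (H(t,t) ∨ K(s) ∨ ¬H(z,z))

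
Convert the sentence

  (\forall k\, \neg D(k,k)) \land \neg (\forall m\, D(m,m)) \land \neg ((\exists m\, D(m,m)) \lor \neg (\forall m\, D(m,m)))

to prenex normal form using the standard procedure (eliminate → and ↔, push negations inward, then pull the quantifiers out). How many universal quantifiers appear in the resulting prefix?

3

Push ¬ through the quantifiers and connectives to reach negation normal form:
  (\forall k\, \neg D(k,k)) \land (\exists m\, \neg D(m,m)) \land (\forall m\, \neg D(m,m)) \land (\forall m\, D(m,m))
Standardize variables apart so no two quantifiers bind the same name: m↦x1, m↦t.
  (\forall k\, \neg D(k,k)) \land (\exists m\, \neg D(m,m)) \land (\forall x1\, \neg D(x1,x1)) \land (\forall t\, D(t,t))
Finally move all quantifiers to the prefix:
  \forall k\, \exists m\, \forall x1\, \forall t\, (\neg D(k,k) \land \neg D(m,m) \land \neg D(x1,x1) \land D(t,t))
The prefix is \forall k \exists m \forall x1 \forall t: 3 universal, 1 existential.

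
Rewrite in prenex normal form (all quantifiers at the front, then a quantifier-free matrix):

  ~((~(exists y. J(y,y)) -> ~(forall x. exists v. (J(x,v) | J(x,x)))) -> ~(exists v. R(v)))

exists y. exists x. forall v. exists y1. ((J(y,y) | ~J(x,v) & ~J(x,x)) & R(y1))

Rewrite implications/biconditionals: A → B as ¬A ∨ B.
  ~(~(~~(exists y. J(y,y)) | ~(forall x. exists v. (J(x,v) | J(x,x)))) | ~(exists v. R(v)))
Push ¬ through the quantifiers and connectives to reach negation normal form:
  ((exists y. J(y,y)) | (exists x. forall v. (~J(x,v) & ~J(x,x)))) & (exists v. R(v))
Rename bound variables to avoid capture: v↦y1.
  ((exists y. J(y,y)) | (exists x. forall v. (~J(x,v) & ~J(x,x)))) & (exists y1. R(y1))
Finally move all quantifiers to the prefix:
  exists y. exists x. forall v. exists y1. ((J(y,y) | ~J(x,v) & ~J(x,x)) & R(y1))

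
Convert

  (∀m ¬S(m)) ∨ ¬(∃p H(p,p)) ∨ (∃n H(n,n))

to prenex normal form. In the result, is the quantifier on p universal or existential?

universal

Move each ¬ inward, flipping quantifiers it crosses:
  (∀m ¬S(m)) ∨ (∀p ¬H(p,p)) ∨ (∃n H(n,n))
Finally move all quantifiers to the prefix:
  ∀m ∀p ∃n (¬S(m) ∨ ¬H(p,p) ∨ H(n,n))
The quantifier ∃p sits under an odd number of negations, so it flips to ∀p.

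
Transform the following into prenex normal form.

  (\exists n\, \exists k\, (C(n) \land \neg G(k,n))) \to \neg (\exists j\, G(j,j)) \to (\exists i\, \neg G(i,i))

\forall n\, \forall k\, \exists j\, \exists i\, (\neg C(n) \lor G(k,n) \lor G(j,j) \lor \neg G(i,i))

First replace A → B with ¬A ∨ B.
  \neg (\exists n\, \exists k\, (C(n) \land \neg G(k,n))) \lor \neg \neg (\exists j\, G(j,j)) \lor (\exists i\, \neg G(i,i))
Drive negations inward (¬∀x A ≡ ∃x ¬A, ¬∃x A ≡ ∀x ¬A, De Morgan for ∧/∨):
  (\forall n\, \forall k\, (\neg C(n) \lor G(k,n))) \lor (\exists j\, G(j,j)) \lor (\exists i\, \neg G(i,i))
Extract every quantifier outward, since the variables are now distinct and don't occur free across branches:
  \forall n\, \forall k\, \exists j\, \exists i\, (\neg C(n) \lor G(k,n) \lor G(j,j) \lor \neg G(i,i))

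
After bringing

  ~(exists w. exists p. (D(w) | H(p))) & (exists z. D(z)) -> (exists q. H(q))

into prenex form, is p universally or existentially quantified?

First replace A → B with ¬A ∨ B.
  ~(~(exists w. exists p. (D(w) | H(p))) & (exists z. D(z))) | (exists q. H(q))
Move each ¬ inward, flipping quantifiers it crosses:
  (exists w. exists p. (D(w) | H(p))) | (forall z. ~D(z)) | (exists q. H(q))
Extract every quantifier outward, since the variables are now distinct and don't occur free across branches:
  exists w. exists p. forall z. exists q. (D(w) | H(p) | ~D(z) | H(q))
The quantifier exists p sits under an even number of negations (counting the antecedent side of each →), so it remains existential.

existential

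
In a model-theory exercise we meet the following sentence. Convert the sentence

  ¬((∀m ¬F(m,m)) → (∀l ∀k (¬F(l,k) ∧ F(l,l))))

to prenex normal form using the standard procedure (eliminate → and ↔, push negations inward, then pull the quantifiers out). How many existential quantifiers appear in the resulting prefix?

First replace A → B with ¬A ∨ B.
  ¬(¬(∀m ¬F(m,m)) ∨ (∀l ∀k (¬F(l,k) ∧ F(l,l))))
Move each ¬ inward, flipping quantifiers it crosses:
  (∀m ¬F(m,m)) ∧ (∃l ∃k (F(l,k) ∨ ¬F(l,l)))
All bound variables are already distinct, so no renaming is needed.
Extract every quantifier outward, since the variables are now distinct and don't occur free across branches:
  ∀m ∃l ∃k (¬F(m,m) ∧ (F(l,k) ∨ ¬F(l,l)))
The prefix is ∀m ∃l ∃k: 1 universal, 2 existential.

2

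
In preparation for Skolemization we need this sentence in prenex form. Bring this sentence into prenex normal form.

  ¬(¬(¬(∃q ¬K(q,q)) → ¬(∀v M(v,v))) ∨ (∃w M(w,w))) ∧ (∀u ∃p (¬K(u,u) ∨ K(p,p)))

Rewrite implications/biconditionals: A → B as ¬A ∨ B.
  ¬(¬(¬¬(∃q ¬K(q,q)) ∨ ¬(∀v M(v,v))) ∨ (∃w M(w,w))) ∧ (∀u ∃p (¬K(u,u) ∨ K(p,p)))
Drive negations inward (¬∀x A ≡ ∃x ¬A, ¬∃x A ≡ ∀x ¬A, De Morgan for ∧/∨):
  ((∃q ¬K(q,q)) ∨ (∃v ¬M(v,v))) ∧ (∀w ¬M(w,w)) ∧ (∀u ∃p (¬K(u,u) ∨ K(p,p)))
All bound variables are already distinct, so no renaming is needed.
Finally move all quantifiers to the prefix:
  ∃q ∃v ∀w ∀u ∃p ((¬K(q,q) ∨ ¬M(v,v)) ∧ ¬M(w,w) ∧ (¬K(u,u) ∨ K(p,p)))

∃q ∃v ∀w ∀u ∃p ((¬K(q,q) ∨ ¬M(v,v)) ∧ ¬M(w,w) ∧ (¬K(u,u) ∨ K(p,p)))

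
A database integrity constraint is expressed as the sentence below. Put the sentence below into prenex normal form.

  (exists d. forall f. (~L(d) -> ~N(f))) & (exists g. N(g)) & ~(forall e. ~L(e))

First replace A → B with ¬A ∨ B.
  (exists d. forall f. (~~L(d) | ~N(f))) & (exists g. N(g)) & ~(forall e. ~L(e))
Push ¬ through the quantifiers and connectives to reach negation normal form:
  (exists d. forall f. (L(d) | ~N(f))) & (exists g. N(g)) & (exists e. L(e))
All bound variables are already distinct, so no renaming is needed.
Pull the quantifiers to the front (each side's bound variable is not free in the other side):
  exists d. forall f. exists g. exists e. ((L(d) | ~N(f)) & N(g) & L(e))

exists d. forall f. exists g. exists e. ((L(d) | ~N(f)) & N(g) & L(e))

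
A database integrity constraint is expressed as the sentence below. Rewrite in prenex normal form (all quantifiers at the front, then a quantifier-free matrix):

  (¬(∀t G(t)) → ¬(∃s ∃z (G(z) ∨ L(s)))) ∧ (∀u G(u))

Rewrite implications/biconditionals: A → B as ¬A ∨ B.
  (¬¬(∀t G(t)) ∨ ¬(∃s ∃z (G(z) ∨ L(s)))) ∧ (∀u G(u))
Move each ¬ inward, flipping quantifiers it crosses:
  ((∀t G(t)) ∨ (∀s ∀z (¬G(z) ∧ ¬L(s)))) ∧ (∀u G(u))
Extract every quantifier outward, since the variables are now distinct and don't occur free across branches:
  ∀t ∀s ∀z ∀u ((G(t) ∨ ¬G(z) ∧ ¬L(s)) ∧ G(u))

∀t ∀s ∀z ∀u ((G(t) ∨ ¬G(z) ∧ ¬L(s)) ∧ G(u))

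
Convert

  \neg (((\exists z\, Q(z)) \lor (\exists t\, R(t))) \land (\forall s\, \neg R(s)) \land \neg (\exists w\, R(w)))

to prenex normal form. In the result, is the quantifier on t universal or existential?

Drive negations inward (¬∀x A ≡ ∃x ¬A, ¬∃x A ≡ ∀x ¬A, De Morgan for ∧/∨):
  (\forall z\, \neg Q(z)) \land (\forall t\, \neg R(t)) \lor (\exists s\, R(s)) \lor (\exists w\, R(w))
Finally move all quantifiers to the prefix:
  \forall z\, \forall t\, \exists s\, \exists w\, (\neg Q(z) \land \neg R(t) \lor R(s) \lor R(w))
The quantifier \exists t sits under an odd number of negations, so it flips to \forall t.

universal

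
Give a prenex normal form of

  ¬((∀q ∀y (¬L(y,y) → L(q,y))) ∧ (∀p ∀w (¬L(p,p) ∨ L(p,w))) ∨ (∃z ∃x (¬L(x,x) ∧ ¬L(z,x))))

First replace A → B with ¬A ∨ B.
  ¬((∀q ∀y (¬¬L(y,y) ∨ L(q,y))) ∧ (∀p ∀w (¬L(p,p) ∨ L(p,w))) ∨ (∃z ∃x (¬L(x,x) ∧ ¬L(z,x))))
Push ¬ through the quantifiers and connectives to reach negation normal form:
  ((∃q ∃y (¬L(y,y) ∧ ¬L(q,y))) ∨ (∃p ∃w (L(p,p) ∧ ¬L(p,w)))) ∧ (∀z ∀x (L(x,x) ∨ L(z,x)))
All bound variables are already distinct, so no renaming is needed.
Extract every quantifier outward, since the variables are now distinct and don't occur free across branches:
  ∃q ∃y ∃p ∃w ∀z ∀x ((¬L(y,y) ∧ ¬L(q,y) ∨ L(p,p) ∧ ¬L(p,w)) ∧ (L(x,x) ∨ L(z,x)))

∃q ∃y ∃p ∃w ∀z ∀x ((¬L(y,y) ∧ ¬L(q,y) ∨ L(p,p) ∧ ¬L(p,w)) ∧ (L(x,x) ∨ L(z,x)))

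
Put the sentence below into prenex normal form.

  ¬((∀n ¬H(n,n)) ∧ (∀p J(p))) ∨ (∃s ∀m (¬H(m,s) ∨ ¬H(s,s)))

Drive negations inward (¬∀x A ≡ ∃x ¬A, ¬∃x A ≡ ∀x ¬A, De Morgan for ∧/∨):
  (∃n H(n,n)) ∨ (∃p ¬J(p)) ∨ (∃s ∀m (¬H(m,s) ∨ ¬H(s,s)))
Finally move all quantifiers to the prefix:
  ∃n ∃p ∃s ∀m (H(n,n) ∨ ¬J(p) ∨ ¬H(m,s) ∨ ¬H(s,s))

∃n ∃p ∃s ∀m (H(n,n) ∨ ¬J(p) ∨ ¬H(m,s) ∨ ¬H(s,s))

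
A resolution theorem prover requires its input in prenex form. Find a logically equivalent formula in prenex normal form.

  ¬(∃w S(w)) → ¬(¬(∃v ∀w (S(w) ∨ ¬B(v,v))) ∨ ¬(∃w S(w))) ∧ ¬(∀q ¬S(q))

∃w ∃v ∀v1 ∃b ∃q (S(w) ∨ (S(v1) ∨ ¬B(v,v)) ∧ S(b) ∧ S(q))

First replace A → B with ¬A ∨ B.
  ¬¬(∃w S(w)) ∨ ¬(¬(∃v ∀w (S(w) ∨ ¬B(v,v))) ∨ ¬(∃w S(w))) ∧ ¬(∀q ¬S(q))
Drive negations inward (¬∀x A ≡ ∃x ¬A, ¬∃x A ≡ ∀x ¬A, De Morgan for ∧/∨):
  (∃w S(w)) ∨ (∃v ∀w (S(w) ∨ ¬B(v,v))) ∧ (∃w S(w)) ∧ (∃q S(q))
Standardize variables apart so no two quantifiers bind the same name: w↦v1, w↦b.
  (∃w S(w)) ∨ (∃v ∀v1 (S(v1) ∨ ¬B(v,v))) ∧ (∃b S(b)) ∧ (∃q S(q))
Finally move all quantifiers to the prefix:
  ∃w ∃v ∀v1 ∃b ∃q (S(w) ∨ (S(v1) ∨ ¬B(v,v)) ∧ S(b) ∧ S(q))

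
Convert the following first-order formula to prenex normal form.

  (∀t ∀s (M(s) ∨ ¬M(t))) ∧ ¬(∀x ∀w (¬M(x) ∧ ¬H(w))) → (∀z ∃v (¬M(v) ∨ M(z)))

∃t ∃s ∀x ∀w ∀z ∃v (¬M(s) ∧ M(t) ∨ ¬M(x) ∧ ¬H(w) ∨ ¬M(v) ∨ M(z))

First replace A → B with ¬A ∨ B.
  ¬((∀t ∀s (M(s) ∨ ¬M(t))) ∧ ¬(∀x ∀w (¬M(x) ∧ ¬H(w)))) ∨ (∀z ∃v (¬M(v) ∨ M(z)))
Move each ¬ inward, flipping quantifiers it crosses:
  (∃t ∃s (¬M(s) ∧ M(t))) ∨ (∀x ∀w (¬M(x) ∧ ¬H(w))) ∨ (∀z ∃v (¬M(v) ∨ M(z)))
All bound variables are already distinct, so no renaming is needed.
Pull the quantifiers to the front (each side's bound variable is not free in the other side):
  ∃t ∃s ∀x ∀w ∀z ∃v (¬M(s) ∧ M(t) ∨ ¬M(x) ∧ ¬H(w) ∨ ¬M(v) ∨ M(z))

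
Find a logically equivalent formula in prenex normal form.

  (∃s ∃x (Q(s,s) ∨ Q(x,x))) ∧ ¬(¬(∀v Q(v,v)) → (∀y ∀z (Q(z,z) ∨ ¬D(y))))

∃s ∃x ∃v ∃y ∃z ((Q(s,s) ∨ Q(x,x)) ∧ ¬Q(v,v) ∧ ¬Q(z,z) ∧ D(y))

First replace A → B with ¬A ∨ B.
  (∃s ∃x (Q(s,s) ∨ Q(x,x))) ∧ ¬(¬¬(∀v Q(v,v)) ∨ (∀y ∀z (Q(z,z) ∨ ¬D(y))))
Drive negations inward (¬∀x A ≡ ∃x ¬A, ¬∃x A ≡ ∀x ¬A, De Morgan for ∧/∨):
  (∃s ∃x (Q(s,s) ∨ Q(x,x))) ∧ (∃v ¬Q(v,v)) ∧ (∃y ∃z (¬Q(z,z) ∧ D(y)))
All bound variables are already distinct, so no renaming is needed.
Pull the quantifiers to the front (each side's bound variable is not free in the other side):
  ∃s ∃x ∃v ∃y ∃z ((Q(s,s) ∨ Q(x,x)) ∧ ¬Q(v,v) ∧ ¬Q(z,z) ∧ D(y))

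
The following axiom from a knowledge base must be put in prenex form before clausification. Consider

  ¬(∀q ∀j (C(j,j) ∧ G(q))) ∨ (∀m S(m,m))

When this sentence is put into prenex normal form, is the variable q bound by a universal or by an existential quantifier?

existential

Drive negations inward (¬∀x A ≡ ∃x ¬A, ¬∃x A ≡ ∀x ¬A, De Morgan for ∧/∨):
  (∃q ∃j (¬C(j,j) ∨ ¬G(q))) ∨ (∀m S(m,m))
All bound variables are already distinct, so no renaming is needed.
Extract every quantifier outward, since the variables are now distinct and don't occur free across branches:
  ∃q ∃j ∀m (¬C(j,j) ∨ ¬G(q) ∨ S(m,m))
The quantifier ∀q sits under an odd number of negations, so it flips to ∃q.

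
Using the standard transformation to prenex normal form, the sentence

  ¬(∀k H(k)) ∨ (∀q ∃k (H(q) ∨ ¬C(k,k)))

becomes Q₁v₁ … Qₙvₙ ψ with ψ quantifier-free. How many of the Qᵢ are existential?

2

Drive negations inward (¬∀x A ≡ ∃x ¬A, ¬∃x A ≡ ∀x ¬A, De Morgan for ∧/∨):
  (∃k ¬H(k)) ∨ (∀q ∃k (H(q) ∨ ¬C(k,k)))
Give each quantifier a distinct variable: k↦u1.
  (∃k ¬H(k)) ∨ (∀q ∃u1 (H(q) ∨ ¬C(u1,u1)))
Pull the quantifiers to the front (each side's bound variable is not free in the other side):
  ∃k ∀q ∃u1 (¬H(k) ∨ H(q) ∨ ¬C(u1,u1))
The prefix is ∃k ∀q ∃u1: 1 universal, 2 existential.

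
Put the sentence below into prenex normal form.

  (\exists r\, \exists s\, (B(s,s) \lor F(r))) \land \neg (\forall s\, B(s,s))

\exists r\, \exists s\, \exists q\, ((B(s,s) \lor F(r)) \land \neg B(q,q))

Move each ¬ inward, flipping quantifiers it crosses:
  (\exists r\, \exists s\, (B(s,s) \lor F(r))) \land (\exists s\, \neg B(s,s))
Give each quantifier a distinct variable: s↦q.
  (\exists r\, \exists s\, (B(s,s) \lor F(r))) \land (\exists q\, \neg B(q,q))
Finally move all quantifiers to the prefix:
  \exists r\, \exists s\, \exists q\, ((B(s,s) \lor F(r)) \land \neg B(q,q))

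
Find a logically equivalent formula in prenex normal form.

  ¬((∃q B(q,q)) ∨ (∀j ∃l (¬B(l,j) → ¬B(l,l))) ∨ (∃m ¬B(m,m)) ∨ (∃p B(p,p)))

First replace A → B with ¬A ∨ B.
  ¬((∃q B(q,q)) ∨ (∀j ∃l (¬¬B(l,j) ∨ ¬B(l,l))) ∨ (∃m ¬B(m,m)) ∨ (∃p B(p,p)))
Push ¬ through the quantifiers and connectives to reach negation normal form:
  (∀q ¬B(q,q)) ∧ (∃j ∀l (¬B(l,j) ∧ B(l,l))) ∧ (∀m B(m,m)) ∧ (∀p ¬B(p,p))
All bound variables are already distinct, so no renaming is needed.
Extract every quantifier outward, since the variables are now distinct and don't occur free across branches:
  ∀q ∃j ∀l ∀m ∀p (¬B(q,q) ∧ ¬B(l,j) ∧ B(l,l) ∧ B(m,m) ∧ ¬B(p,p))

∀q ∃j ∀l ∀m ∀p (¬B(q,q) ∧ ¬B(l,j) ∧ B(l,l) ∧ B(m,m) ∧ ¬B(p,p))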